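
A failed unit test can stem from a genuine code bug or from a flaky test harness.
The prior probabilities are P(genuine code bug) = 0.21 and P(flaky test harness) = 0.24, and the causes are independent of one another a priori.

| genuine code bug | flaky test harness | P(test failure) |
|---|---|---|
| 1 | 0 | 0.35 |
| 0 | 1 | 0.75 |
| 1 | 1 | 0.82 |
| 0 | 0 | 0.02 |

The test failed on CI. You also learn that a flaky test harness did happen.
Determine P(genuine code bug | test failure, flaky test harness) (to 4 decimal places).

P(genuine code bug | test failure, flaky test harness) ≈ 0.2252

P(test failure | flaky test harness) = 0.75*0.79 + 0.82*0.21 = 0.592500 + 0.172200 = 0.764700
The genuine code bug-present share is 0.82*0.21 = 0.172200.
P(genuine code bug | test failure, flaky test harness) = 0.172200 / 0.764700 ≈ 0.2252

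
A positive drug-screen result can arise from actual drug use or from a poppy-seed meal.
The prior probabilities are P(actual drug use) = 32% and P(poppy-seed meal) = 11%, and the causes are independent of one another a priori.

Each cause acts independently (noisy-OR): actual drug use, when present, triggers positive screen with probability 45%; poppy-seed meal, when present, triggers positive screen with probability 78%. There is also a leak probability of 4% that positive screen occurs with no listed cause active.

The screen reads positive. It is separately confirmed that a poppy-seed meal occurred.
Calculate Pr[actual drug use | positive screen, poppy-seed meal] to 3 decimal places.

Pr[actual drug use | positive screen, poppy-seed meal] ≈ 0.345

Under noisy-OR, P(positive screen | causes) = 1 − (1−0.04)·∏(1−qᵢ) over the active causes.
Sum P(positive screen|·) weighted by the priors over both values of actual drug use:
  P(positive screen | poppy-seed meal) = 0.7888*0.68 + 0.88384*0.32
        = 0.536384 + 0.282829 = 0.819213
Configurations with actual drug use contribute 0.282829, so
  P(actual drug use | positive screen, poppy-seed meal) = 0.282829 / 0.819213 ≈ 0.345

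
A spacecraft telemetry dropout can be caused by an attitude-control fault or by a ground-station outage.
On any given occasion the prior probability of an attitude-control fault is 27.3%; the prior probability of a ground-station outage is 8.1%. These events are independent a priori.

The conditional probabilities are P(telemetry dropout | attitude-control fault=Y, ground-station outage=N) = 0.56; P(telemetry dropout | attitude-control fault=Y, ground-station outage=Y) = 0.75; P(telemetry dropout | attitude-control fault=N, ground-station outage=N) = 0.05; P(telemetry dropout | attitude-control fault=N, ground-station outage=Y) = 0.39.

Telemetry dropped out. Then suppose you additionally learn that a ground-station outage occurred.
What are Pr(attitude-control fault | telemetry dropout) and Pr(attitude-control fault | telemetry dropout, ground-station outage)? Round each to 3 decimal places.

Pr(attitude-control fault | telemetry dropout) ≈ 0.736; Pr(attitude-control fault | telemetry dropout, ground-station outage) ≈ 0.419

P(telemetry dropout) = 0.05·0.727·0.919 + 0.39·0.727·0.081 + 0.56·0.273·0.919 + 0.75·0.273·0.081 = 0.033406 + 0.022966 + 0.140497 + 0.016585 = 0.213454
Of this, 0.157082 comes from 0.140497 + 0.016585 (the attitude-control fault=true cases).
So P(attitude-control fault | telemetry dropout) = 0.157082/0.213454 ≈ 0.736.

With the extra evidence:
Numerator (weight on configurations with attitude-control fault): 0.75×0.273 = 0.204750
Normalizer over all consistent configurations: 0.39×0.727 + 0.75×0.273 = 0.488280
P(attitude-control fault | telemetry dropout, ground-station outage) = 0.204750/0.488280 ≈ 0.419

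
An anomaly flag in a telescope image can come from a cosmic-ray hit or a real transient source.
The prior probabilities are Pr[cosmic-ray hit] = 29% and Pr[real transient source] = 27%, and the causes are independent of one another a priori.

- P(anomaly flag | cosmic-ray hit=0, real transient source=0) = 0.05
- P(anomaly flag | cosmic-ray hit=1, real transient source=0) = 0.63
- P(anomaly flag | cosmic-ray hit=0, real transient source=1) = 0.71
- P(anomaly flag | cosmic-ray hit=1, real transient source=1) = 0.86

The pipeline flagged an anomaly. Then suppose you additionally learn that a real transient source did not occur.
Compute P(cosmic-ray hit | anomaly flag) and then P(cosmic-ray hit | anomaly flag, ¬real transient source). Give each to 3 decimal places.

P(anomaly flag) = 0.05*0.71*0.73 + 0.71*0.71*0.27 + 0.63*0.29*0.73 + 0.86*0.29*0.27 = 0.025915 + 0.136107 + 0.133371 + 0.067338 = 0.362731
The cosmic-ray hit-present share is 0.133371 + 0.067338 = 0.200709.
So P(cosmic-ray hit | anomaly flag) = 0.200709/0.362731 ≈ 0.553.

Now also conditioning on real transient source≠true:
By total probability over both values of cosmic-ray hit:
  P(anomaly flag | ¬real transient source) = 0.05×0.71 + 0.63×0.29
        = 0.035500 + 0.182700 = 0.218200
Configurations with cosmic-ray hit contribute 0.182700, so
  P(cosmic-ray hit | anomaly flag, ¬real transient source) = 0.182700 / 0.218200 ≈ 0.837

P(cosmic-ray hit | anomaly flag) ≈ 0.553; P(cosmic-ray hit | anomaly flag, ¬real transient source) ≈ 0.837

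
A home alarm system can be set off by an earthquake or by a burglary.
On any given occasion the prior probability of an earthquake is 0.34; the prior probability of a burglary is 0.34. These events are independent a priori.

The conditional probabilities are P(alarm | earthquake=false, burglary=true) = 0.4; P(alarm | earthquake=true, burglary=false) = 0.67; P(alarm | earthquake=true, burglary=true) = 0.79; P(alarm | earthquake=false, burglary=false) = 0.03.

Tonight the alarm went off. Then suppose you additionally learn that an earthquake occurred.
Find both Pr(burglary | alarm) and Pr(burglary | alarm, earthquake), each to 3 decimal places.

Sum P(alarm|·) weighted by the priors over the 4 (earthquake, burglary) configurations:
  P(alarm) = 0.03×0.66×0.66 + 0.4×0.66×0.34 + 0.67×0.34×0.66 + 0.79×0.34×0.34
        = 0.013068 + 0.089760 + 0.150348 + 0.091324 = 0.344500
The terms with burglary present sum to 0.181084, so
  P(burglary | alarm) = 0.181084 / 0.344500 ≈ 0.526

With the extra evidence:
P(alarm | earthquake) = 0.67·0.66 + 0.79·0.34 = 0.442200 + 0.268600 = 0.710800
Of this, 0.268600 comes from 0.79·0.34 (the burglary=true cases).
So P(burglary | alarm, earthquake) = 0.268600/0.710800 ≈ 0.378.
This is intercausal reasoning (explaining away): once earthquake accounts for the alarm, burglary becomes less likely.

Pr(burglary | alarm) ≈ 0.526; Pr(burglary | alarm, earthquake) ≈ 0.378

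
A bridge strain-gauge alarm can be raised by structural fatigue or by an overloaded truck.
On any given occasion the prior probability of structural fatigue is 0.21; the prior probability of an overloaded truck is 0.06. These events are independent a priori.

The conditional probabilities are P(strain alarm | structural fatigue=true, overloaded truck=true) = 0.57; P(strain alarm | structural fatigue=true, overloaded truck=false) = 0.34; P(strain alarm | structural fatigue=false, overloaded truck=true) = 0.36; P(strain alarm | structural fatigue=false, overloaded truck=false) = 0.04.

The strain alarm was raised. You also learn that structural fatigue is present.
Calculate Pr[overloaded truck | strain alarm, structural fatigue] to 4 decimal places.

Enumerate both values of overloaded truck and weight by the priors:
  P(strain alarm | structural fatigue) = 0.34×0.94 + 0.57×0.06
        = 0.319600 + 0.034200 = 0.353800
Configurations with overloaded truck contribute 0.034200, so
  P(overloaded truck | strain alarm, structural fatigue) = 0.034200 / 0.353800 ≈ 0.0967

Pr[overloaded truck | strain alarm, structural fatigue] ≈ 0.0967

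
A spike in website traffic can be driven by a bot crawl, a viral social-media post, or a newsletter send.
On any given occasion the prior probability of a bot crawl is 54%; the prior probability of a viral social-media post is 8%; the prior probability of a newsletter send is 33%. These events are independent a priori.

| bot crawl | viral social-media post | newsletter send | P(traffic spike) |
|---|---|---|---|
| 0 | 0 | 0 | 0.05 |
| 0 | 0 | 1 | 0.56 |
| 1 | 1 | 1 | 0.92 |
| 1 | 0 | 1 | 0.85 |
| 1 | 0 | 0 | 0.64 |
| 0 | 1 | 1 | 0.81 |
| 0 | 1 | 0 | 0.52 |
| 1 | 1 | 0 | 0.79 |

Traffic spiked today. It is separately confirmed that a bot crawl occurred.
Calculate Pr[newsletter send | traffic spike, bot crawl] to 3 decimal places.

By total probability over the 4 (viral social-media post, newsletter send) configurations:
  P(traffic spike | bot crawl) = 0.64*0.92*0.67 + 0.85*0.92*0.33 + 0.79*0.08*0.67 + 0.92*0.08*0.33
        = 0.394496 + 0.258060 + 0.042344 + 0.024288 = 0.719188
The terms with newsletter send present sum to 0.282348, so
  P(newsletter send | traffic spike, bot crawl) = 0.282348 / 0.719188 ≈ 0.393

Pr[newsletter send | traffic spike, bot crawl] ≈ 0.393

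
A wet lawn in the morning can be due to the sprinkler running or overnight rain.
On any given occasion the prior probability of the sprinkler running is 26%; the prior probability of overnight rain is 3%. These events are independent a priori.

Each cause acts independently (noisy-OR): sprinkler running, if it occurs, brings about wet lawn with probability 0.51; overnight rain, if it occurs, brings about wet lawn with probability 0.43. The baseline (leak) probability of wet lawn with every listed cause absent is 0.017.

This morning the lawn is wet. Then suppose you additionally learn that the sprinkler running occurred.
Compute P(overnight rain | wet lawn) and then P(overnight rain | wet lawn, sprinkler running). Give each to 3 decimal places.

P(overnight rain | wet lawn) ≈ 0.097; P(overnight rain | wet lawn, sprinkler running) ≈ 0.041

Under noisy-OR, P(wet lawn | causes) = 1 − (1−0.017)·∏(1−qᵢ) over the active causes.
For the numerator, keep only overnight rain=true terms: 0.009761 + 0.005658 = 0.015419
The normalizing constant is 0.017×0.74×0.97 + 0.43969×0.74×0.03 + 0.51833×0.26×0.97 + 0.725448×0.26×0.03 = 0.158345
Posterior = 0.015419 / 0.158345 ≈ 0.097

Now also conditioning on sprinkler running=true:
Weight on overnight rain=true, given the evidence: 0.725448*0.03 = 0.021763
Normalizer over all consistent configurations: 0.51833*0.97 + 0.725448*0.03 = 0.524543
Posterior = 0.021763 / 0.524543 ≈ 0.041
— sprinkler running explains away the evidence for overnight rain.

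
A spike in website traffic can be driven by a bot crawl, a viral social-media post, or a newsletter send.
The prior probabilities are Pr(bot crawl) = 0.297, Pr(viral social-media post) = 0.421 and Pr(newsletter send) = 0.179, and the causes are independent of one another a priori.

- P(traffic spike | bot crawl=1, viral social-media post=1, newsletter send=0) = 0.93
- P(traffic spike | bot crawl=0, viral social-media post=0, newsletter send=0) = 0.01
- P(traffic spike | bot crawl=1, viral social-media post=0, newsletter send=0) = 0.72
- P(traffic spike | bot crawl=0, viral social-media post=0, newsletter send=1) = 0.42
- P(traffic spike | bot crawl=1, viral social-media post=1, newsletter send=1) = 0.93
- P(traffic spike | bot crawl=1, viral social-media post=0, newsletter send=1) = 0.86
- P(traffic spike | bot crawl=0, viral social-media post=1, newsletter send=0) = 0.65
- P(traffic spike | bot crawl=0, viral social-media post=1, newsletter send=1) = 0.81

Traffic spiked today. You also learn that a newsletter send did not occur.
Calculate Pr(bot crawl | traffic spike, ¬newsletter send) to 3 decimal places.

Pr(bot crawl | traffic spike, ¬newsletter send) ≈ 0.550

For the numerator, keep only bot crawl=true terms: 0.123813 + 0.116284 = 0.240097
The normalizing constant is 0.01×0.703×0.579 + 0.65×0.703×0.421 + 0.72×0.297×0.579 + 0.93×0.297×0.421 = 0.436543
Posterior = 0.240097 / 0.436543 ≈ 0.550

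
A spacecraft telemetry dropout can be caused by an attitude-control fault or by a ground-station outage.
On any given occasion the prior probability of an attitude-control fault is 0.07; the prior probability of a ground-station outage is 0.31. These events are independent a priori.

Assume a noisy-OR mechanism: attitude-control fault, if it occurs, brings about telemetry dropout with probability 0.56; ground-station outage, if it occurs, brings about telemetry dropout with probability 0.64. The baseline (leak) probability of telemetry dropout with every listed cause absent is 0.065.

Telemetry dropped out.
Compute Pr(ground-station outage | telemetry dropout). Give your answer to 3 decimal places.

Pr(ground-station outage | telemetry dropout) ≈ 0.749

Under noisy-OR, P(telemetry dropout | causes) = 1 − (1−0.065)·∏(1−qᵢ) over the active causes.
For the numerator, keep only ground-station outage=true terms: 0.191258 + 0.018486 = 0.209744
The normalizing constant is 0.065*0.93*0.69 + 0.6634*0.93*0.31 + 0.5886*0.07*0.69 + 0.851896*0.07*0.31 = 0.279883
Posterior = 0.209744 / 0.279883 ≈ 0.749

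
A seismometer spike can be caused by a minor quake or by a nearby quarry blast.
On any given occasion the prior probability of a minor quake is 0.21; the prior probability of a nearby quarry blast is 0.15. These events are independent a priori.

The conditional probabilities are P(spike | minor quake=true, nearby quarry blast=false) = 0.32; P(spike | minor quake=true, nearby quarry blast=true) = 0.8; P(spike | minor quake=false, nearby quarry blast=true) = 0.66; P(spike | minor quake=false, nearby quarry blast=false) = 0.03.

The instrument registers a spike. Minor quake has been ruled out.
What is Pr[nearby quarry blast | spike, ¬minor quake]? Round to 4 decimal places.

Pr[nearby quarry blast | spike, ¬minor quake] ≈ 0.7952

P(spike | ¬minor quake) = 0.03*0.85 + 0.66*0.15 = 0.025500 + 0.099000 = 0.124500
The nearby quarry blast-present share is 0.66*0.15 = 0.099000.
Hence the posterior is 0.099000/0.124500 ≈ 0.7952.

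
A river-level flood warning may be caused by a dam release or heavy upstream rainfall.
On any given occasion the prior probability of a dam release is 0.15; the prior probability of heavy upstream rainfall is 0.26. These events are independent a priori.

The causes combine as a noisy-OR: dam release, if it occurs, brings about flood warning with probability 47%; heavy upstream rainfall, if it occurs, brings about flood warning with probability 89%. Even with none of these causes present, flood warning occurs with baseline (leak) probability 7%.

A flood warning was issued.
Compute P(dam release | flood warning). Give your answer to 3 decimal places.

Under noisy-OR, P(flood warning | causes) = 1 − (1−0.07)·∏(1−qᵢ) over the active causes.
By total probability over the 4 (dam release, heavy upstream rainfall) configurations:
  P(flood warning) = 0.07×0.85×0.74 + 0.8977×0.85×0.26 + 0.5071×0.15×0.74 + 0.945781×0.15×0.26
        = 0.044030 + 0.198392 + 0.056288 + 0.036885 = 0.335595
The terms with dam release present sum to 0.093173, so
  P(dam release | flood warning) = 0.093173 / 0.335595 ≈ 0.278

P(dam release | flood warning) ≈ 0.278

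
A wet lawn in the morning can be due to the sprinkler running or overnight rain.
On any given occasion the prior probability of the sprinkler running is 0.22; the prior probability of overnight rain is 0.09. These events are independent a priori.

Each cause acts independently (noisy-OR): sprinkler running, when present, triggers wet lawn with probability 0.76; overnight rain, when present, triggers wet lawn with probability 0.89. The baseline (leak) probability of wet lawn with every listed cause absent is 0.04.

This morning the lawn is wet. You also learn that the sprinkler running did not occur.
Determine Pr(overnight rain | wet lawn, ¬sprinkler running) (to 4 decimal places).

Pr(overnight rain | wet lawn, ¬sprinkler running) ≈ 0.6886

Under noisy-OR, P(wet lawn | causes) = 1 − (1−0.04)·∏(1−qᵢ) over the active causes.
Sum P(wet lawn|·) weighted by the priors over both values of overnight rain:
  P(wet lawn | ¬sprinkler running) = 0.04*0.91 + 0.8944*0.09
        = 0.036400 + 0.080496 = 0.116896
Configurations with overnight rain contribute 0.080496, so
  P(overnight rain | wet lawn, ¬sprinkler running) = 0.080496 / 0.116896 ≈ 0.6886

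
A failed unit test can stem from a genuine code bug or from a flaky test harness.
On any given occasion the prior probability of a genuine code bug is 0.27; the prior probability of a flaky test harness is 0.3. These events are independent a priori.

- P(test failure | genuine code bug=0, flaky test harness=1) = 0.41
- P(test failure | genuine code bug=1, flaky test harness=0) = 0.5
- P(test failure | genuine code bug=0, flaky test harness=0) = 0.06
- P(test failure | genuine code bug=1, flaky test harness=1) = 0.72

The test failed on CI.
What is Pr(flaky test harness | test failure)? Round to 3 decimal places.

Weight on flaky test harness=true, given the evidence: 0.089790 + 0.058320 = 0.148110
Normalizer over all consistent configurations: 0.06*0.73*0.7 + 0.41*0.73*0.3 + 0.5*0.27*0.7 + 0.72*0.27*0.3 = 0.273270
P(flaky test harness | test failure) = 0.148110/0.273270 ≈ 0.542

Pr(flaky test harness | test failure) ≈ 0.542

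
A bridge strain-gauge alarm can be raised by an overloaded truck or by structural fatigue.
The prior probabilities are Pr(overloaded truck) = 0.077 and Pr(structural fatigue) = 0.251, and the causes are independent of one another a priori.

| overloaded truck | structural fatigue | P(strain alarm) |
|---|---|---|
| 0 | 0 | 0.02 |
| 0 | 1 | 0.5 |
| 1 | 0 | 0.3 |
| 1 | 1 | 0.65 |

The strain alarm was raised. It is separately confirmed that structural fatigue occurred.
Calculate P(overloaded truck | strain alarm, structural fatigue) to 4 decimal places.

P(overloaded truck | strain alarm, structural fatigue) ≈ 0.0978

Numerator (weight on configurations with overloaded truck): 0.65·0.077 = 0.050050
Denominator P(strain alarm | structural fatigue): 0.5·0.923 + 0.65·0.077 = 0.511550
Posterior = 0.050050 / 0.511550 ≈ 0.0978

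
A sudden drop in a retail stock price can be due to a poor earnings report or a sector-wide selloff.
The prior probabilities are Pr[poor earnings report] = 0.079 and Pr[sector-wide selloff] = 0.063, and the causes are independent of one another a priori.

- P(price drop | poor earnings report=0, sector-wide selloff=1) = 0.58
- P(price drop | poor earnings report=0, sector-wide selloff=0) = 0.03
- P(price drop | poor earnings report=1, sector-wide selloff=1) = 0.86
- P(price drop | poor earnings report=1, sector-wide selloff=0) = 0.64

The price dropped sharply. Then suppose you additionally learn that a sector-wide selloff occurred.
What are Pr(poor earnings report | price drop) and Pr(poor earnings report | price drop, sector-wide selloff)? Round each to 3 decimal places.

Pr(poor earnings report | price drop) ≈ 0.465; Pr(poor earnings report | price drop, sector-wide selloff) ≈ 0.113

P(price drop) = 0.03·0.921·0.937 + 0.58·0.921·0.063 + 0.64·0.079·0.937 + 0.86·0.079·0.063 = 0.025889 + 0.033653 + 0.047375 + 0.004280 = 0.111197
Of this, 0.051655 comes from 0.047375 + 0.004280 (the poor earnings report=true cases).
So P(poor earnings report | price drop) = 0.051655/0.111197 ≈ 0.465.

Now condition on the additional information:
Enumerate both values of poor earnings report and weight by the priors:
  P(price drop | sector-wide selloff) = 0.58·0.921 + 0.86·0.079
        = 0.534180 + 0.067940 = 0.602120
Configurations with poor earnings report contribute 0.067940, so
  P(poor earnings report | price drop, sector-wide selloff) = 0.067940 / 0.602120 ≈ 0.113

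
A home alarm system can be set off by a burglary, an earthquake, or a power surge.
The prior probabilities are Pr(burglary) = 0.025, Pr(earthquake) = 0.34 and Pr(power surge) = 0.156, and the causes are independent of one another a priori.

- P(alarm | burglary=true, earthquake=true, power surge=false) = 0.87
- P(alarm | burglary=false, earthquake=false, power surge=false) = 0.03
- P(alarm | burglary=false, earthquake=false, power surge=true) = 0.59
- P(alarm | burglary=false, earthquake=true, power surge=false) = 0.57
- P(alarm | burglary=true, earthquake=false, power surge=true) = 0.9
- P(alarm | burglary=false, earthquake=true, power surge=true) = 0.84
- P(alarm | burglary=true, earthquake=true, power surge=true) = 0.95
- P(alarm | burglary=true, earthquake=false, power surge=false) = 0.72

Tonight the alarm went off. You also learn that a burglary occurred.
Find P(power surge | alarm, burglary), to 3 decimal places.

P(alarm | burglary) = 0.72·0.66·0.844 + 0.9·0.66·0.156 + 0.87·0.34·0.844 + 0.95·0.34·0.156 = 0.401069 + 0.092664 + 0.249655 + 0.050388 = 0.793776
Of this, 0.143052 comes from 0.092664 + 0.050388 (the power surge=true cases).
P(power surge | alarm, burglary) = 0.143052 / 0.793776 ≈ 0.180

P(power surge | alarm, burglary) ≈ 0.180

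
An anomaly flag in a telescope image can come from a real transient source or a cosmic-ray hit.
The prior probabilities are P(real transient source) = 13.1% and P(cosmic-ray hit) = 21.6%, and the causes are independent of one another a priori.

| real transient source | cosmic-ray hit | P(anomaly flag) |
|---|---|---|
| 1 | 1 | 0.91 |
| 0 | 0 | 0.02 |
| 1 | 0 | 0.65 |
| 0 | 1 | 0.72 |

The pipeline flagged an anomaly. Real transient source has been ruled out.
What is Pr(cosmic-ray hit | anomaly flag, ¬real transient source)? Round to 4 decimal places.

Pr(cosmic-ray hit | anomaly flag, ¬real transient source) ≈ 0.9084

Numerator (weight on configurations with cosmic-ray hit): 0.72*0.216 = 0.155520
Normalizer over all consistent configurations: 0.02*0.784 + 0.72*0.216 = 0.171200
P(cosmic-ray hit | anomaly flag, ¬real transient source) = 0.155520/0.171200 ≈ 0.9084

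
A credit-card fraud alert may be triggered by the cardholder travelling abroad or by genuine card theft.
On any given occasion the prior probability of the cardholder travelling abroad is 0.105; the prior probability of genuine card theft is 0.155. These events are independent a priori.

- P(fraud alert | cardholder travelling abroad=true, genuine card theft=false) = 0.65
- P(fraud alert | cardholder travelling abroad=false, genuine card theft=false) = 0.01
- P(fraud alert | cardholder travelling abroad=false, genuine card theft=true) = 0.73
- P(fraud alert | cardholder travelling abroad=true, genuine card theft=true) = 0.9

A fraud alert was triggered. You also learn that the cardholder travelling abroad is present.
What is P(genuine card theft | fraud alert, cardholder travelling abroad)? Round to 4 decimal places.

P(genuine card theft | fraud alert, cardholder travelling abroad) ≈ 0.2025

For the numerator, keep only genuine card theft=true terms: 0.9·0.155 = 0.139500
Normalizer over all consistent configurations: 0.65·0.845 + 0.9·0.155 = 0.688750
P(genuine card theft | fraud alert, cardholder travelling abroad) = 0.139500/0.688750 ≈ 0.2025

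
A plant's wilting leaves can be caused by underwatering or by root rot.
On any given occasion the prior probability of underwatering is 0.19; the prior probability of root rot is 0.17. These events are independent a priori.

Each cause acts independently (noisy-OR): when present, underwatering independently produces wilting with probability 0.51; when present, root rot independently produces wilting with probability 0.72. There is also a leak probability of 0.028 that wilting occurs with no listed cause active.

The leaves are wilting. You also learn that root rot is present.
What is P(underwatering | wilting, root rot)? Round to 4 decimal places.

P(underwatering | wilting, root rot) ≈ 0.2183

Under noisy-OR, P(wilting | causes) = 1 − (1−0.028)·∏(1−qᵢ) over the active causes.
Sum P(wilting|·) weighted by the priors over both values of underwatering:
  P(wilting | root rot) = 0.72784·0.81 + 0.866642·0.19
        = 0.589550 + 0.164662 = 0.754212
Keeping only the underwatering-present terms gives 0.164662, so
  P(underwatering | wilting, root rot) = 0.164662 / 0.754212 ≈ 0.2183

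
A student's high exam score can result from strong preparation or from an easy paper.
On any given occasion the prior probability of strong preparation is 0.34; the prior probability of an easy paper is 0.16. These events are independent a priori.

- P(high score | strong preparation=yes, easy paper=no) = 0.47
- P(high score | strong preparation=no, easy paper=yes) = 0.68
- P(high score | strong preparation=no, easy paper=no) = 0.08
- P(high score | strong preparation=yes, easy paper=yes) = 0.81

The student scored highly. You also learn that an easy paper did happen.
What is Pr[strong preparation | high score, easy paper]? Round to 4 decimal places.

P(high score | easy paper) = 0.68×0.66 + 0.81×0.34 = 0.448800 + 0.275400 = 0.724200
The strong preparation-present share is 0.81×0.34 = 0.275400.
Hence the posterior is 0.275400/0.724200 ≈ 0.3803.

Pr[strong preparation | high score, easy paper] ≈ 0.3803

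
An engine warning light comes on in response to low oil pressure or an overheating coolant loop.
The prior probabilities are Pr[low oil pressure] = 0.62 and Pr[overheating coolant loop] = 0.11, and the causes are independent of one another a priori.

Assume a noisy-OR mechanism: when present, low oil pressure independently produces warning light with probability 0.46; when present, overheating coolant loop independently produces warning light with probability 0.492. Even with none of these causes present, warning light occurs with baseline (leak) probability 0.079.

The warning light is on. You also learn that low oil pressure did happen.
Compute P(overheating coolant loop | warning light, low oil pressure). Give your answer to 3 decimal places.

Under noisy-OR, P(warning light | causes) = 1 − (1−0.079)·∏(1−qᵢ) over the active causes.
Sum P(warning light|·) weighted by the priors over both values of overheating coolant loop:
  P(warning light | low oil pressure) = 0.50266*0.89 + 0.747351*0.11
        = 0.447367 + 0.082209 = 0.529576
Configurations with overheating coolant loop contribute 0.082209, so
  P(overheating coolant loop | warning light, low oil pressure) = 0.082209 / 0.529576 ≈ 0.155

P(overheating coolant loop | warning light, low oil pressure) ≈ 0.155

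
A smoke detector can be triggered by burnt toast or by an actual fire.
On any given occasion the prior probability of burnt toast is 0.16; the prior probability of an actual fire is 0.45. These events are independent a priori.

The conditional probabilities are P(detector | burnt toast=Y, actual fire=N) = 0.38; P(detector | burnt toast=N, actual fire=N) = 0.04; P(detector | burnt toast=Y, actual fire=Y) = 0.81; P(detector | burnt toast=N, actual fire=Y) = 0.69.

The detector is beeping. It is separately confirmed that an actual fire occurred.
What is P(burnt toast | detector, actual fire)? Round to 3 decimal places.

P(burnt toast | detector, actual fire) ≈ 0.183

By total probability over both values of burnt toast:
  P(detector | actual fire) = 0.69·0.84 + 0.81·0.16
        = 0.579600 + 0.129600 = 0.709200
Keeping only the burnt toast-present terms gives 0.129600, so
  P(burnt toast | detector, actual fire) = 0.129600 / 0.709200 ≈ 0.183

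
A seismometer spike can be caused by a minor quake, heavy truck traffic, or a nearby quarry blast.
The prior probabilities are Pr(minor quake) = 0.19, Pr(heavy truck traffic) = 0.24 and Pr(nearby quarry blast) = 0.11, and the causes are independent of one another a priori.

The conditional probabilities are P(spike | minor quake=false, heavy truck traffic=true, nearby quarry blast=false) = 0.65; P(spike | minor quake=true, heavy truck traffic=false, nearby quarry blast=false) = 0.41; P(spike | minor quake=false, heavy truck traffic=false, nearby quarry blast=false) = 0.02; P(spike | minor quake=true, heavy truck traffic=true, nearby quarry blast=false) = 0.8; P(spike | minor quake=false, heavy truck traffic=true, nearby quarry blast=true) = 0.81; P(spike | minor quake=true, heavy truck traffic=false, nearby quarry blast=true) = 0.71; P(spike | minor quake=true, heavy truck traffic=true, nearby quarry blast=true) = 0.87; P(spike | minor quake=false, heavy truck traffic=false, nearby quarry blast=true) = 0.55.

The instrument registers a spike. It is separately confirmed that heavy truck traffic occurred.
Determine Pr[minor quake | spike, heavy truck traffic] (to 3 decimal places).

Pr[minor quake | spike, heavy truck traffic] ≈ 0.221

For the numerator, keep only minor quake=true terms: 0.135280 + 0.018183 = 0.153463
Denominator P(spike | heavy truck traffic): 0.65·0.81·0.89 + 0.81·0.81·0.11 + 0.8·0.19·0.89 + 0.87·0.19·0.11 = 0.694219
P(minor quake | spike, heavy truck traffic) = 0.153463/0.694219 ≈ 0.221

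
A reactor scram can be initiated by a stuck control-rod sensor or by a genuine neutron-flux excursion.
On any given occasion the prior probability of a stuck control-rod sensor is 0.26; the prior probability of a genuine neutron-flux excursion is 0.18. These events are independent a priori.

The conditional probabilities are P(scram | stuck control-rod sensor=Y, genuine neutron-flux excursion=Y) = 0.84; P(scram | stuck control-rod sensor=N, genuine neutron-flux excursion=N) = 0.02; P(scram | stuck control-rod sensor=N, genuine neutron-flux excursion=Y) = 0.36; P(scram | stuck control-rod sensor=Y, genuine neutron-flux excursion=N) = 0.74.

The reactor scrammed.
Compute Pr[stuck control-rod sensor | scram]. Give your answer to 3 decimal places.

P(scram) = 0.02·0.74·0.82 + 0.36·0.74·0.18 + 0.74·0.26·0.82 + 0.84·0.26·0.18 = 0.012136 + 0.047952 + 0.157768 + 0.039312 = 0.257168
The stuck control-rod sensor-present share is 0.157768 + 0.039312 = 0.197080.
So P(stuck control-rod sensor | scram) = 0.197080/0.257168 ≈ 0.766.

Pr[stuck control-rod sensor | scram] ≈ 0.766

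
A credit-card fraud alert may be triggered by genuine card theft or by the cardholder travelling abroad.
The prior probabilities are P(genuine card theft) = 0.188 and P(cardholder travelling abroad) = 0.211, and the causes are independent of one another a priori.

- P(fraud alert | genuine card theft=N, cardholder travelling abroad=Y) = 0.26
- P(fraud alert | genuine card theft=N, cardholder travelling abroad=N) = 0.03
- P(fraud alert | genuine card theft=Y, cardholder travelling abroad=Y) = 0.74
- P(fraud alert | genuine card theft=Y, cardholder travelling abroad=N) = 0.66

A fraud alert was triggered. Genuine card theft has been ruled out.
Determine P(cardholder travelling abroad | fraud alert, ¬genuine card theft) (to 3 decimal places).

By total probability over both values of cardholder travelling abroad:
  P(fraud alert | ¬genuine card theft) = 0.03×0.789 + 0.26×0.211
        = 0.023670 + 0.054860 = 0.078530
Keeping only the cardholder travelling abroad-present terms gives 0.054860, so
  P(cardholder travelling abroad | fraud alert, ¬genuine card theft) = 0.054860 / 0.078530 ≈ 0.699

P(cardholder travelling abroad | fraud alert, ¬genuine card theft) ≈ 0.699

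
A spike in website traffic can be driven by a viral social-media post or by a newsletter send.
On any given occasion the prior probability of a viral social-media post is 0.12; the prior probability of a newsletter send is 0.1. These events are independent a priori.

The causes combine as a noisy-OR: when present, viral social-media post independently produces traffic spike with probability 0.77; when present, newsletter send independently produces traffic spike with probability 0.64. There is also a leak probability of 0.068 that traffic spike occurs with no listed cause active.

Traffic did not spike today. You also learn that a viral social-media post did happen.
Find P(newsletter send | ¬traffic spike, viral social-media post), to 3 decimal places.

P(newsletter send | ¬traffic spike, viral social-media post) ≈ 0.038

Under noisy-OR, P(traffic spike | causes) = 1 − (1−0.068)·∏(1−qᵢ) over the active causes.
P(¬traffic spike | viral social-media post) = 0.21436·0.9 + 0.07717·0.1 = 0.192924 + 0.007717 = 0.200641
Of this, 0.007717 comes from 0.07717·0.1 (the newsletter send=true cases).
P(newsletter send | ¬traffic spike, viral social-media post) = 0.007717 / 0.200641 ≈ 0.038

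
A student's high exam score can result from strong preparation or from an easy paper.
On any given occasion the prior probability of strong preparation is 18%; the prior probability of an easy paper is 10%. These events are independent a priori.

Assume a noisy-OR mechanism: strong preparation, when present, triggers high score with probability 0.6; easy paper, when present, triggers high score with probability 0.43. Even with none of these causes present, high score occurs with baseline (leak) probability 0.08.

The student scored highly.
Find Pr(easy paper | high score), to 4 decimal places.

Under noisy-OR, P(high score | causes) = 1 − (1−0.08)·∏(1−qᵢ) over the active causes.
Sum P(high score|·) weighted by the priors over the 4 (strong preparation, easy paper) configurations:
  P(high score) = 0.08*0.82*0.9 + 0.4756*0.82*0.1 + 0.632*0.18*0.9 + 0.79024*0.18*0.1
        = 0.059040 + 0.038999 + 0.102384 + 0.014224 = 0.214647
The terms with easy paper present sum to 0.053223, so
  P(easy paper | high score) = 0.053223 / 0.214647 ≈ 0.2480

Pr(easy paper | high score) ≈ 0.2480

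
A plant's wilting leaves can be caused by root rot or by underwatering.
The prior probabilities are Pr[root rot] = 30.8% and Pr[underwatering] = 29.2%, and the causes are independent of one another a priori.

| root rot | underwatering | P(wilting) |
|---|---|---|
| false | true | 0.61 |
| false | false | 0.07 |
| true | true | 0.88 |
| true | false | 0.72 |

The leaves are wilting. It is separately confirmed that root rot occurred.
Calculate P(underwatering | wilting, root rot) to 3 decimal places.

P(underwatering | wilting, root rot) ≈ 0.335

Weight on underwatering=true, given the evidence: 0.88×0.292 = 0.256960
Normalizer over all consistent configurations: 0.72×0.708 + 0.88×0.292 = 0.766720
Posterior = 0.256960 / 0.766720 ≈ 0.335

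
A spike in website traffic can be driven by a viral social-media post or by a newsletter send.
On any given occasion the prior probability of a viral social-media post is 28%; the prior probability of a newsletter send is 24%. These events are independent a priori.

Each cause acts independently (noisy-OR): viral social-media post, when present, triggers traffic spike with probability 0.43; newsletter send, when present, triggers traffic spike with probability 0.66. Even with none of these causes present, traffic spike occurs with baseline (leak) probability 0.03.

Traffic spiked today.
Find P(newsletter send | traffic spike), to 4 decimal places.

Under noisy-OR, P(traffic spike | causes) = 1 − (1−0.03)·∏(1−qᵢ) over the active causes.
Enumerate the 4 (viral social-media post, newsletter send) configurations and weight by the priors:
  P(traffic spike) = 0.03*0.72*0.76 + 0.6702*0.72*0.24 + 0.4471*0.28*0.76 + 0.812014*0.28*0.24
        = 0.016416 + 0.115811 + 0.095143 + 0.054567 = 0.281937
Keeping only the newsletter send-present terms gives 0.170378, so
  P(newsletter send | traffic spike) = 0.170378 / 0.281937 ≈ 0.6043

P(newsletter send | traffic spike) ≈ 0.6043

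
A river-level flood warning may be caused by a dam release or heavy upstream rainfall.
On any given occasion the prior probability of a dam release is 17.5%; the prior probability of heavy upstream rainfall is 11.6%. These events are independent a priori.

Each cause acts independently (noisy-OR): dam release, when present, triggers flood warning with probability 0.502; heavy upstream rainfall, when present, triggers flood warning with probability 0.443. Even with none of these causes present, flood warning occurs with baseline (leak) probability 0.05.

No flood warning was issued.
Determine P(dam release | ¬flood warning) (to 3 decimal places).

P(dam release | ¬flood warning) ≈ 0.096

Under noisy-OR, P(flood warning | causes) = 1 − (1−0.05)·∏(1−qᵢ) over the active causes.
By total probability over the 4 (dam release, heavy upstream rainfall) configurations:
  P(¬flood warning) = 0.95×0.825×0.884 + 0.52915×0.825×0.116 + 0.4731×0.175×0.884 + 0.263517×0.175×0.116
        = 0.692835 + 0.050640 + 0.073189 + 0.005349 = 0.822013
Configurations with dam release contribute 0.078538, so
  P(dam release | ¬flood warning) = 0.078538 / 0.822013 ≈ 0.096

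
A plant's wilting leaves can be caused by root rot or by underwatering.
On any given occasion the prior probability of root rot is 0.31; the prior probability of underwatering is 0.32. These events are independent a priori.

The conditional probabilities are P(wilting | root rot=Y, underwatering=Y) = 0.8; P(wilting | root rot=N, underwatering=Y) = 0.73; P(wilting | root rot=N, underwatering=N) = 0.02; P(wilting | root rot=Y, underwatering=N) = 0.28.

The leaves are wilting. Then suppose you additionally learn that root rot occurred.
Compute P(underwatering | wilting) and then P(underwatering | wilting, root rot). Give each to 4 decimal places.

For the numerator, keep only underwatering=true terms: 0.161184 + 0.079360 = 0.240544
Denominator P(wilting): 0.02*0.69*0.68 + 0.73*0.69*0.32 + 0.28*0.31*0.68 + 0.8*0.31*0.32 = 0.308952
P(underwatering | wilting) = 0.240544/0.308952 ≈ 0.7786

Now condition on the additional information:
Enumerate both values of underwatering and weight by the priors:
  P(wilting | root rot) = 0.28×0.68 + 0.8×0.32
        = 0.190400 + 0.256000 = 0.446400
Keeping only the underwatering-present terms gives 0.256000, so
  P(underwatering | wilting, root rot) = 0.256000 / 0.446400 ≈ 0.5735
Conditioning on root rot lowers the posterior on underwatering: the classic explaining-away effect in a common-effect structure.

P(underwatering | wilting) ≈ 0.7786; P(underwatering | wilting, root rot) ≈ 0.5735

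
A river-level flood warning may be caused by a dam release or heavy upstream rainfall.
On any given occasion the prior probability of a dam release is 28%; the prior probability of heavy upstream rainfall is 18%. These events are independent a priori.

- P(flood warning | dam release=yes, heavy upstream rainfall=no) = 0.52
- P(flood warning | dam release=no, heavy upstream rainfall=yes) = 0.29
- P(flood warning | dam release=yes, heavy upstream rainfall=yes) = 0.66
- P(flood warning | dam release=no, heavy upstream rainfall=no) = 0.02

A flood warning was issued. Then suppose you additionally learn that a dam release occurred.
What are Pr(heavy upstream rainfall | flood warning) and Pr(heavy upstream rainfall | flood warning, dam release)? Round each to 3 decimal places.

Pr(heavy upstream rainfall | flood warning) ≈ 0.351; Pr(heavy upstream rainfall | flood warning, dam release) ≈ 0.218

Enumerate the 4 (dam release, heavy upstream rainfall) configurations and weight by the priors:
  P(flood warning) = 0.02·0.72·0.82 + 0.29·0.72·0.18 + 0.52·0.28·0.82 + 0.66·0.28·0.18
        = 0.011808 + 0.037584 + 0.119392 + 0.033264 = 0.202048
Configurations with heavy upstream rainfall contribute 0.070848, so
  P(heavy upstream rainfall | flood warning) = 0.070848 / 0.202048 ≈ 0.351

Now also conditioning on dam release=true:
P(flood warning | dam release) = 0.52*0.82 + 0.66*0.18 = 0.426400 + 0.118800 = 0.545200
Restricting to configurations with heavy upstream rainfall present: 0.66*0.18 = 0.118800.
P(heavy upstream rainfall | flood warning, dam release) = 0.118800 / 0.545200 ≈ 0.218
Conditioning on dam release lowers the posterior on heavy upstream rainfall: the classic explaining-away effect in a common-effect structure.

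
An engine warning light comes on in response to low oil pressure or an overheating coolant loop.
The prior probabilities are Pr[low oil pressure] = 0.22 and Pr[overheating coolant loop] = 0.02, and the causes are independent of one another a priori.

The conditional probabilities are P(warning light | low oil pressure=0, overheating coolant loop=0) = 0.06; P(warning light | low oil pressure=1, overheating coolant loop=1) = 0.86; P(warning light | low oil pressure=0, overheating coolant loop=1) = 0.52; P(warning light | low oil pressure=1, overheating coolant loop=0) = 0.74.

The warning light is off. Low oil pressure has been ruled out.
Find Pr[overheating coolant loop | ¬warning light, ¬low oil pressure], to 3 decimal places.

By total probability over both values of overheating coolant loop:
  P(¬warning light | ¬low oil pressure) = 0.94·0.98 + 0.48·0.02
        = 0.921200 + 0.009600 = 0.930800
The terms with overheating coolant loop present sum to 0.009600, so
  P(overheating coolant loop | ¬warning light, ¬low oil pressure) = 0.009600 / 0.930800 ≈ 0.010

Pr[overheating coolant loop | ¬warning light, ¬low oil pressure] ≈ 0.010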